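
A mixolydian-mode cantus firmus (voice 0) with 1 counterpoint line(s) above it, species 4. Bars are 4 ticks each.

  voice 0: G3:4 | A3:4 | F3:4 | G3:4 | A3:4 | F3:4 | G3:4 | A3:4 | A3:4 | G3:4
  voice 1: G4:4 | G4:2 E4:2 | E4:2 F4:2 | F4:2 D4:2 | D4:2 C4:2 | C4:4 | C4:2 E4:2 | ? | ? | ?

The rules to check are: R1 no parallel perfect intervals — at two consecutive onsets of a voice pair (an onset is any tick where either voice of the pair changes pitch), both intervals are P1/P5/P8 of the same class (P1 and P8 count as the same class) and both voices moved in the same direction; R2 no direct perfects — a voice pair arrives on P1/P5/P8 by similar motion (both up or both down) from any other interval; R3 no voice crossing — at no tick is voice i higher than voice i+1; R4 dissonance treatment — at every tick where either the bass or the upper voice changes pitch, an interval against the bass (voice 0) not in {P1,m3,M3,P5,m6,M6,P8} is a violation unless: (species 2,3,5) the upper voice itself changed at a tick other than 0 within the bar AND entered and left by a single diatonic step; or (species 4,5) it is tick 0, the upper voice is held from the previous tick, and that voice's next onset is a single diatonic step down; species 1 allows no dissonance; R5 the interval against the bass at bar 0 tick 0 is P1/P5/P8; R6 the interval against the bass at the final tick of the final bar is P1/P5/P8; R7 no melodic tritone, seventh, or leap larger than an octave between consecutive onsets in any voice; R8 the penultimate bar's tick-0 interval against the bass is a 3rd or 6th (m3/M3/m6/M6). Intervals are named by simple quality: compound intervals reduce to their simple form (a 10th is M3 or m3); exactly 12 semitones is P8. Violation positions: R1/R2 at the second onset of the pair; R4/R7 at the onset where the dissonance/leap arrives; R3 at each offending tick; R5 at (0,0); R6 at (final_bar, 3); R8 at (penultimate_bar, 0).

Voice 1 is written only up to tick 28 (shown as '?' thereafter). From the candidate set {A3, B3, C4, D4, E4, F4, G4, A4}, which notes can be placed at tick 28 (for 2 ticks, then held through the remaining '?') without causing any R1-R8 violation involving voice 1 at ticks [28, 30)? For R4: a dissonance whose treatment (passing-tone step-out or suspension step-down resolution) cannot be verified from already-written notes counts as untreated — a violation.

A3: legal
B3: violates R4
C4: legal
D4: violates R4
E4: legal
F4: legal
G4: violates R4
A4: violates R2

{A3, C4, E4, F4}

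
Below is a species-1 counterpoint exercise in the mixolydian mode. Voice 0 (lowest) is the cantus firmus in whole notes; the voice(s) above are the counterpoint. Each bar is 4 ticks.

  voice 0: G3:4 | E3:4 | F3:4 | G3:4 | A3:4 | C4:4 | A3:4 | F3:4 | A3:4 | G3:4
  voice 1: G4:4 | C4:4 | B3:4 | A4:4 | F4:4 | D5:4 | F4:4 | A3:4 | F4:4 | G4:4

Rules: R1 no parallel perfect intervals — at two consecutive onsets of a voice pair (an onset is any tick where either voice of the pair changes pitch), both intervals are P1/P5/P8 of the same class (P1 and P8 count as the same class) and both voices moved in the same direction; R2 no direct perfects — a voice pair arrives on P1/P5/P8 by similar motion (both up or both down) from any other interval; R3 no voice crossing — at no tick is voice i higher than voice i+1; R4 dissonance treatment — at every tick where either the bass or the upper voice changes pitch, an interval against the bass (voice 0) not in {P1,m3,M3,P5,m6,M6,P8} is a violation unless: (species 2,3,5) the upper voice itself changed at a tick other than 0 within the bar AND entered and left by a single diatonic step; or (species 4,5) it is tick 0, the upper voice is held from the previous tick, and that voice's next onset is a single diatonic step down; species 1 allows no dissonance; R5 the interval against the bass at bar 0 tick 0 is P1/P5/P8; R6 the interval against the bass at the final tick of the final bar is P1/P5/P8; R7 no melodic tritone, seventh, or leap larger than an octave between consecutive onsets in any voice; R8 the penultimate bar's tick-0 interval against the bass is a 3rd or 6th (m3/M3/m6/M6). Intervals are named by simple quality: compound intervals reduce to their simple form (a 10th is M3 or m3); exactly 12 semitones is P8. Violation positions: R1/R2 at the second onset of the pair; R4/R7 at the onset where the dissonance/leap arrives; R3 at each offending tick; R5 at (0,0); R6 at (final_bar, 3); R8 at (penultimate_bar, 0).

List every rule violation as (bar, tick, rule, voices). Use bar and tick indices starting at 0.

bar 0: v0=G3 v1=G4 downbeat P8
bar 1: v0=E3 v1=C4 downbeat m6
bar 2: v0=F3 v1=B3 downbeat TT
bar 3: v0=G3 v1=A4 downbeat M2
bar 4: v0=A3 v1=F4 downbeat m6
bar 5: v0=C4 v1=D5 downbeat M2
bar 6: v0=A3 v1=F4 downbeat m6
bar 7: v0=F3 v1=A3 downbeat M3
bar 8: v0=A3 v1=F4 downbeat m6
bar 9: v0=G3 v1=G4 downbeat P8
  -> R4 @ bar 2 tick 0 v(0, 1): F3/B3 TT untreated
  -> R4 @ bar 3 tick 0 v(0, 1): G3/A4 M2 untreated
  -> R7 @ bar 3 tick 0 v(1,): B3->A4 leap 10st
  -> R4 @ bar 5 tick 0 v(0, 1): C4/D5 M2 untreated

(2, 0, R4, (0, 1))
(3, 0, R4, (0, 1))
(3, 0, R7, (1,))
(5, 0, R4, (0, 1))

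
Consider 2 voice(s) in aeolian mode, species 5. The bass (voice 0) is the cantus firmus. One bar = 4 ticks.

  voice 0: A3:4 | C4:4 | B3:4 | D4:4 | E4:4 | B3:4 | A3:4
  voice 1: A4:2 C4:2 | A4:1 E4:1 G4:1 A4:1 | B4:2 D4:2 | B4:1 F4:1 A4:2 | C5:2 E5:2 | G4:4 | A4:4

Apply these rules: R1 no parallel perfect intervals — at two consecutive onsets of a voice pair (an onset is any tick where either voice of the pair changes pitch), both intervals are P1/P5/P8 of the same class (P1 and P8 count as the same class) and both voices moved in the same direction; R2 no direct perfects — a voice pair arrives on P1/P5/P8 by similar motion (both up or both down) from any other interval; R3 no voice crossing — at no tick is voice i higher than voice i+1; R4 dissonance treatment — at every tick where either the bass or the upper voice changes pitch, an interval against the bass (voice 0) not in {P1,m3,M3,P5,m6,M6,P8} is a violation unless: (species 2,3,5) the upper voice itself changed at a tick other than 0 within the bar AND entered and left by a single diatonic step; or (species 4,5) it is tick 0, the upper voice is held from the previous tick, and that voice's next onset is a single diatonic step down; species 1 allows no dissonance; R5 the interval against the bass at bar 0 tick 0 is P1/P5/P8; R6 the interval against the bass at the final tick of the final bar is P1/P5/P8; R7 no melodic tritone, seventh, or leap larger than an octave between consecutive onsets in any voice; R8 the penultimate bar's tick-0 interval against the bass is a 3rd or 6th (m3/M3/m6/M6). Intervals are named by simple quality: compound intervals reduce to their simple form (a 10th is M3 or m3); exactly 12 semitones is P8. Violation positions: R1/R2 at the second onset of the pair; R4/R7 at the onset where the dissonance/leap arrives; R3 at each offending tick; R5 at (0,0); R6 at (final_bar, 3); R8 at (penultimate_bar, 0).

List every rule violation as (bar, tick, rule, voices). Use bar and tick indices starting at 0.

bar 0: v0=A3 v1=A4 downbeat P8
bar 1: v0=C4 v1=A4 downbeat M6
bar 2: v0=B3 v1=B4 downbeat P8
bar 3: v0=D4 v1=B4 downbeat M6
bar 4: v0=E4 v1=C5 downbeat m6
bar 5: v0=B3 v1=G4 downbeat m6
bar 6: v0=A3 v1=A4 downbeat P8
  -> R7 @ bar 3 tick 1 v(1,): B4->F4 leap 6st

(3, 1, R7, (1,))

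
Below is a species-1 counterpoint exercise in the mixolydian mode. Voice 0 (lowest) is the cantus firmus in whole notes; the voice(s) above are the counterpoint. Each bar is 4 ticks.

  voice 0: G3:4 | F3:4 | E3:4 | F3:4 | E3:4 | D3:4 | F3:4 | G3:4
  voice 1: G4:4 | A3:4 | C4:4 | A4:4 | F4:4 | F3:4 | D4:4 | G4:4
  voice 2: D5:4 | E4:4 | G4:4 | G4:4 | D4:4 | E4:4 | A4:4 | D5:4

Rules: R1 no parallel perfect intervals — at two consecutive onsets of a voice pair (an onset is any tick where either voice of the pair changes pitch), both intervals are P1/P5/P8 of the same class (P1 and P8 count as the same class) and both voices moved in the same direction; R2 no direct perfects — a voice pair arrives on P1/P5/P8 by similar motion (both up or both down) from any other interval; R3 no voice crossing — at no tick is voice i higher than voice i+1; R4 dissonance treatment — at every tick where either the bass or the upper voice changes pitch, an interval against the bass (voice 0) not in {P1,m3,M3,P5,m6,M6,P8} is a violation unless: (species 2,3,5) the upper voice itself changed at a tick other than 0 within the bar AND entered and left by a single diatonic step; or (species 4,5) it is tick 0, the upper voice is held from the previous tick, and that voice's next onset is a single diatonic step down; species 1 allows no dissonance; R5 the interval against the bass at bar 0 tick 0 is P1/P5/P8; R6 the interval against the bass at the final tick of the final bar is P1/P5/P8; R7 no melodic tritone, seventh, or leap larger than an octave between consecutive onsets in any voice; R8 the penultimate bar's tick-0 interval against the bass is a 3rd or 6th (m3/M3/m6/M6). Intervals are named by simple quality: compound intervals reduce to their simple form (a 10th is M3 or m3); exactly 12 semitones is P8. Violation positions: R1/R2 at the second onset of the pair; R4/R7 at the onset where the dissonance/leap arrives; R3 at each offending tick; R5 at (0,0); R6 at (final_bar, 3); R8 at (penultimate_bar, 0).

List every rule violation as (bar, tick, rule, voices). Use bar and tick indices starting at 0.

(1, 0, R1, (1, 2))
(1, 0, R4, (0, 2))
(1, 0, R7, (1,))
(1, 0, R7, (2,))
(2, 0, R1, (1, 2))
(3, 0, R3, (1, 2))
(3, 0, R4, (0, 2))
(3, 1, R3, (1, 2))
(3, 2, R3, (1, 2))
(3, 3, R3, (1, 2))
(4, 0, R3, (1, 2))
(4, 0, R4, (0, 1))
(4, 0, R4, (0, 2))
(4, 1, R3, (1, 2))
(4, 2, R3, (1, 2))
(4, 3, R3, (1, 2))
(5, 0, R4, (0, 2))
(6, 0, R2, (1, 2))
(7, 0, R1, (1, 2))
(7, 0, R2, (0, 1))
(7, 0, R2, (0, 2))

bar 0: v0=G3 v1=G4 v2=D5 downbeat P5
bar 1: v0=F3 v1=A3 v2=E4 downbeat M7
bar 2: v0=E3 v1=C4 v2=G4 downbeat m3
bar 3: v0=F3 v1=A4 v2=G4 downbeat M2
bar 4: v0=E3 v1=F4 v2=D4 downbeat m7
bar 5: v0=D3 v1=F3 v2=E4 downbeat M2
bar 6: v0=F3 v1=D4 v2=A4 downbeat M3
bar 7: v0=G3 v1=G4 v2=D5 downbeat P5
  -> R1 @ bar 1 tick 0 v(1, 2): G4/D5 P5 -> A3/E4 P5 similar
  -> R4 @ bar 1 tick 0 v(0, 2): F3/E4 M7 untreated
  -> R7 @ bar 1 tick 0 v(1,): G4->A3 leap 10st
  -> R7 @ bar 1 tick 0 v(2,): D5->E4 leap 10st
  -> R1 @ bar 2 tick 0 v(1, 2): A3/E4 P5 -> C4/G4 P5 similar
  -> R3 @ bar 3 tick 0 v(1, 2): A4 above G4
  -> R4 @ bar 3 tick 0 v(0, 2): F3/G4 M2 untreated
  -> R3 @ bar 3 tick 1 v(1, 2): A4 above G4
  -> R3 @ bar 3 tick 2 v(1, 2): A4 above G4
  -> R3 @ bar 3 tick 3 v(1, 2): A4 above G4
  -> R3 @ bar 4 tick 0 v(1, 2): F4 above D4
  -> R4 @ bar 4 tick 0 v(0, 1): E3/F4 m2 untreated
  -> R4 @ bar 4 tick 0 v(0, 2): E3/D4 m7 untreated
  -> R3 @ bar 4 tick 1 v(1, 2): F4 above D4
  -> R3 @ bar 4 tick 2 v(1, 2): F4 above D4
  -> R3 @ bar 4 tick 3 v(1, 2): F4 above D4
  -> R4 @ bar 5 tick 0 v(0, 2): D3/E4 M2 untreated
  -> R2 @ bar 6 tick 0 v(1, 2): F3/E4 M7 -> D4/A4 P5 similar
  -> R1 @ bar 7 tick 0 v(1, 2): D4/A4 P5 -> G4/D5 P5 similar
  -> R2 @ bar 7 tick 0 v(0, 1): F3/D4 M6 -> G3/G4 P8 similar
  -> R2 @ bar 7 tick 0 v(0, 2): F3/A4 M3 -> G3/D5 P5 similar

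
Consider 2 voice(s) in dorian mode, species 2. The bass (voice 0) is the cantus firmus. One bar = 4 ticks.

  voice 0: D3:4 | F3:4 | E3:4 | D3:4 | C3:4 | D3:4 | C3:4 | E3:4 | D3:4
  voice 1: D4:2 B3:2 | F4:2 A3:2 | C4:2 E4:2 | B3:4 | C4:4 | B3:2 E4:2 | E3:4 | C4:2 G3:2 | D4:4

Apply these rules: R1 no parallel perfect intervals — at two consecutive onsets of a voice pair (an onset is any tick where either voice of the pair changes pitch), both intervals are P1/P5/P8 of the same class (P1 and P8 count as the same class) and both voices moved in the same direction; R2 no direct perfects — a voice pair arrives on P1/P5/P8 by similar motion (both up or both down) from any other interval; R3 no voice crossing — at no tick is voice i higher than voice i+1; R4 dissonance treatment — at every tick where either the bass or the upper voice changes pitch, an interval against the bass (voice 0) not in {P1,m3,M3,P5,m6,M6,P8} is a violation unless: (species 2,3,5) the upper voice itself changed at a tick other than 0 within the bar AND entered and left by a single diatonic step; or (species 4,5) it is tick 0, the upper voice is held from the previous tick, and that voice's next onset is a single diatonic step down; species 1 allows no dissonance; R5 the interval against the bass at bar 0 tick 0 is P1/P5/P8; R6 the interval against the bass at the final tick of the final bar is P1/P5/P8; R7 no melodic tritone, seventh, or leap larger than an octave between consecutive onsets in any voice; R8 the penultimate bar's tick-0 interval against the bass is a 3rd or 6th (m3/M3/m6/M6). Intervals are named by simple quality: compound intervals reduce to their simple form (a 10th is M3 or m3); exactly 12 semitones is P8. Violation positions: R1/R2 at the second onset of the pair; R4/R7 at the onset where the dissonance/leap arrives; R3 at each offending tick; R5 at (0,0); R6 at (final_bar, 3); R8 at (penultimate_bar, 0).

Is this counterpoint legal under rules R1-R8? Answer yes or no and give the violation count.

No (3 violations)

bar 0: v0=D3 v1=D4 (P8)
bar 1: v0=F3 v1=F4 (P8)
bar 2: v0=E3 v1=C4 (m6)
bar 3: v0=D3 v1=B3 (M6)
bar 4: v0=C3 v1=C4 (P8)
bar 5: v0=D3 v1=B3 (M6)
bar 6: v0=C3 v1=E3 (M3)
bar 7: v0=E3 v1=C4 (m6)
bar 8: v0=D3 v1=D4 (P8)
  R2 @ bar1.0: D3/B3 M6 -> F3/F4 P8 similar
  R7 @ bar1.0: B3->F4 leap 6st
  R4 @ bar5.2: D3/E4 M2 untreated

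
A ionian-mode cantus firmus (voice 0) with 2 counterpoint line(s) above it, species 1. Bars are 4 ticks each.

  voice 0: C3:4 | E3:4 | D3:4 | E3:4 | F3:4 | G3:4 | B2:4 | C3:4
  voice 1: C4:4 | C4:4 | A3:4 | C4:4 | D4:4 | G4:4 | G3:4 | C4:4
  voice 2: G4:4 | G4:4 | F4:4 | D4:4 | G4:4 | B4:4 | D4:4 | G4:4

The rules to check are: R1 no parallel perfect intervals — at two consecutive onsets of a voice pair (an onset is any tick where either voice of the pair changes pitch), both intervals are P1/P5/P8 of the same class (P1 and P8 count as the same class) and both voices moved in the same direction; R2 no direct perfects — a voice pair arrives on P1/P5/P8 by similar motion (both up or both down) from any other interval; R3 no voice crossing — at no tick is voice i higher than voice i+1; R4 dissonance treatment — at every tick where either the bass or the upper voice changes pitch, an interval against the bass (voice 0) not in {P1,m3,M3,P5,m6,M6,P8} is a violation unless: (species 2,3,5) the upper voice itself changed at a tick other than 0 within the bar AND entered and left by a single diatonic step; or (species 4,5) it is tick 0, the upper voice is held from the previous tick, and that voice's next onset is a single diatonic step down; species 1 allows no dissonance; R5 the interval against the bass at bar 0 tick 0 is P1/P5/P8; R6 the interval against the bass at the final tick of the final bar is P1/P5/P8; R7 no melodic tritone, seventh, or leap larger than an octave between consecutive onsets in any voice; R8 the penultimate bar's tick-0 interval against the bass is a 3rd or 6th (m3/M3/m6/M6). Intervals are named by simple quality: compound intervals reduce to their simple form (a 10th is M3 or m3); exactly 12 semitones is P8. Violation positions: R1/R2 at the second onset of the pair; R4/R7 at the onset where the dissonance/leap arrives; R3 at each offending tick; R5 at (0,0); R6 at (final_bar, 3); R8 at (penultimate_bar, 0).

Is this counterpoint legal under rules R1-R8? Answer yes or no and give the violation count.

bar 0: v0=C3 v1=C4 v2=G4 (P5)
bar 1: v0=E3 v1=C4 v2=G4 (m3)
bar 2: v0=D3 v1=A3 v2=F4 (m3)
bar 3: v0=E3 v1=C4 v2=D4 (m7)
bar 4: v0=F3 v1=D4 v2=G4 (M2)
bar 5: v0=G3 v1=G4 v2=B4 (M3)
bar 6: v0=B2 v1=G3 v2=D4 (m3)
bar 7: v0=C3 v1=C4 v2=G4 (P5)
  R2 @ bar2.0: E3/C4 m6 -> D3/A3 P5 similar
  R4 @ bar3.0: E3/D4 m7 untreated
  R4 @ bar4.0: F3/G4 M2 untreated
  R2 @ bar5.0: F3/D4 M6 -> G3/G4 P8 similar
  R2 @ bar6.0: G4/B4 M3 -> G3/D4 P5 similar
  R1 @ bar7.0: G3/D4 P5 -> C4/G4 P5 similar
  R2 @ bar7.0: B2/G3 m6 -> C3/C4 P8 similar
  R2 @ bar7.0: B2/D4 m3 -> C3/G4 P5 similar

No (8 violations)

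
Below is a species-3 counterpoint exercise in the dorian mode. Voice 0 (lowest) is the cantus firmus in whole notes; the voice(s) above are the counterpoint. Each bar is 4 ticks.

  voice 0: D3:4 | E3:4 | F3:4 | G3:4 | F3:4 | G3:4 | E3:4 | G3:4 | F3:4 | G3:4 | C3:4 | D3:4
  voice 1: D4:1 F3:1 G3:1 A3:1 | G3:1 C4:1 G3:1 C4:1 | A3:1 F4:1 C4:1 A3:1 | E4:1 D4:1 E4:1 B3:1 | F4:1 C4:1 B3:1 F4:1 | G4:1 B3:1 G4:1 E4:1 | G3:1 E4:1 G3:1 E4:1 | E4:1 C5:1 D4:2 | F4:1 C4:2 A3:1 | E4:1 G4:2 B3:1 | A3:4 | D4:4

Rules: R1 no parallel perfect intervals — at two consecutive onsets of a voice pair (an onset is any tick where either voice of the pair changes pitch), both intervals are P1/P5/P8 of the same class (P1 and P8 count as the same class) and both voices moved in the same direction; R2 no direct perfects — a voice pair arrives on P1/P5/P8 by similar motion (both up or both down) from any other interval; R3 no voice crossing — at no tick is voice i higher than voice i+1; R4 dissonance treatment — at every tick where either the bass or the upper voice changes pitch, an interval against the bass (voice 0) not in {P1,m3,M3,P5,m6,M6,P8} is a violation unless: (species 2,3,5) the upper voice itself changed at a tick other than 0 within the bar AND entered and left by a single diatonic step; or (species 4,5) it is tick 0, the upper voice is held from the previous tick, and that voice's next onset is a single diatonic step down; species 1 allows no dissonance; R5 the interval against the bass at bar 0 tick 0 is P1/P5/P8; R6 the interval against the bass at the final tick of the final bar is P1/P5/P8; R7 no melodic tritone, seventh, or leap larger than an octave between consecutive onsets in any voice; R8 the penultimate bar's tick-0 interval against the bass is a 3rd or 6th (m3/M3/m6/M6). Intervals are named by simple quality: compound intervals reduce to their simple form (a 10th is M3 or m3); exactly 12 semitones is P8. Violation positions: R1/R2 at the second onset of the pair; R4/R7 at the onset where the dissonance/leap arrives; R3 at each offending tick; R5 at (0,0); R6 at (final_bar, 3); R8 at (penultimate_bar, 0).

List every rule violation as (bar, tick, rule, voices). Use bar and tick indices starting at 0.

bar 0: v0=D3 v1=D4 downbeat P8
bar 1: v0=E3 v1=G3 downbeat m3
bar 2: v0=F3 v1=A3 downbeat M3
bar 3: v0=G3 v1=E4 downbeat M6
bar 4: v0=F3 v1=F4 downbeat P8
bar 5: v0=G3 v1=G4 downbeat P8
bar 6: v0=E3 v1=G3 downbeat m3
bar 7: v0=G3 v1=E4 downbeat M6
bar 8: v0=F3 v1=F4 downbeat P8
bar 9: v0=G3 v1=E4 downbeat M6
bar 10: v0=C3 v1=A3 downbeat M6
bar 11: v0=D3 v1=D4 downbeat P8
  -> R7 @ bar 4 tick 0 v(1,): B3->F4 leap 6st
  -> R4 @ bar 4 tick 2 v(0, 1): F3/B3 TT untreated
  -> R7 @ bar 4 tick 3 v(1,): B3->F4 leap 6st
  -> R1 @ bar 5 tick 0 v(0, 1): F3/F4 P8 -> G3/G4 P8 similar
  -> R4 @ bar 7 tick 1 v(0, 1): G3/C5 P4 untreated
  -> R7 @ bar 7 tick 2 v(1,): C5->D4 leap 10st
  -> R2 @ bar 11 tick 0 v(0, 1): C3/A3 M6 -> D3/D4 P8 similar

(4, 0, R7, (1,))
(4, 2, R4, (0, 1))
(4, 3, R7, (1,))
(5, 0, R1, (0, 1))
(7, 1, R4, (0, 1))
(7, 2, R7, (1,))
(11, 0, R2, (0, 1))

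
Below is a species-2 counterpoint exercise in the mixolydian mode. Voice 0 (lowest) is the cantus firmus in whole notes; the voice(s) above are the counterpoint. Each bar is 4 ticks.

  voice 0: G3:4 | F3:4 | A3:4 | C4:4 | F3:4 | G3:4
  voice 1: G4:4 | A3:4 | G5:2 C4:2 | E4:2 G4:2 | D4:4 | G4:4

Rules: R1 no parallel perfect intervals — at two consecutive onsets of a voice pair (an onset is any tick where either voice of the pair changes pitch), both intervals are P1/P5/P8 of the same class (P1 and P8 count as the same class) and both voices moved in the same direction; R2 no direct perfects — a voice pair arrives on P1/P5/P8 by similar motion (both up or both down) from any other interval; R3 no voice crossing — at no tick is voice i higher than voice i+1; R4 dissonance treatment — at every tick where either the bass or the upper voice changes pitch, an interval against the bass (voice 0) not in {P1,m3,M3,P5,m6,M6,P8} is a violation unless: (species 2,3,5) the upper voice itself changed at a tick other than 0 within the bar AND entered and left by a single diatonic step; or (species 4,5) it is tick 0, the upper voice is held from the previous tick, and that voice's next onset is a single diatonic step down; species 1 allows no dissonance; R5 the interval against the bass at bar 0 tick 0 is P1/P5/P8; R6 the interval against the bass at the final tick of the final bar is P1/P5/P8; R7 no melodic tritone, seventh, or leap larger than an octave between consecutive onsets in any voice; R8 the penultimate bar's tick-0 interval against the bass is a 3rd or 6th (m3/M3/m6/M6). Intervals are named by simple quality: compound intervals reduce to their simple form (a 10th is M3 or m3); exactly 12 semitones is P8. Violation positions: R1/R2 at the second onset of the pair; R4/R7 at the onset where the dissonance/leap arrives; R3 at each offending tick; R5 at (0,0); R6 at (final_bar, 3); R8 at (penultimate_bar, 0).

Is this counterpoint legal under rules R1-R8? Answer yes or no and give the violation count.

No (5 violations)

bar 0: v0=G3 v1=G4 (P8)
bar 1: v0=F3 v1=A3 (M3)
bar 2: v0=A3 v1=G5 (m7)
bar 3: v0=C4 v1=E4 (M3)
bar 4: v0=F3 v1=D4 (M6)
bar 5: v0=G3 v1=G4 (P8)
  R7 @ bar1.0: G4->A3 leap 10st
  R4 @ bar2.0: A3/G5 m7 untreated
  R7 @ bar2.0: A3->G5 leap 22st
  R7 @ bar2.2: G5->C4 leap 19st
  R2 @ bar5.0: F3/D4 M6 -> G3/G4 P8 similar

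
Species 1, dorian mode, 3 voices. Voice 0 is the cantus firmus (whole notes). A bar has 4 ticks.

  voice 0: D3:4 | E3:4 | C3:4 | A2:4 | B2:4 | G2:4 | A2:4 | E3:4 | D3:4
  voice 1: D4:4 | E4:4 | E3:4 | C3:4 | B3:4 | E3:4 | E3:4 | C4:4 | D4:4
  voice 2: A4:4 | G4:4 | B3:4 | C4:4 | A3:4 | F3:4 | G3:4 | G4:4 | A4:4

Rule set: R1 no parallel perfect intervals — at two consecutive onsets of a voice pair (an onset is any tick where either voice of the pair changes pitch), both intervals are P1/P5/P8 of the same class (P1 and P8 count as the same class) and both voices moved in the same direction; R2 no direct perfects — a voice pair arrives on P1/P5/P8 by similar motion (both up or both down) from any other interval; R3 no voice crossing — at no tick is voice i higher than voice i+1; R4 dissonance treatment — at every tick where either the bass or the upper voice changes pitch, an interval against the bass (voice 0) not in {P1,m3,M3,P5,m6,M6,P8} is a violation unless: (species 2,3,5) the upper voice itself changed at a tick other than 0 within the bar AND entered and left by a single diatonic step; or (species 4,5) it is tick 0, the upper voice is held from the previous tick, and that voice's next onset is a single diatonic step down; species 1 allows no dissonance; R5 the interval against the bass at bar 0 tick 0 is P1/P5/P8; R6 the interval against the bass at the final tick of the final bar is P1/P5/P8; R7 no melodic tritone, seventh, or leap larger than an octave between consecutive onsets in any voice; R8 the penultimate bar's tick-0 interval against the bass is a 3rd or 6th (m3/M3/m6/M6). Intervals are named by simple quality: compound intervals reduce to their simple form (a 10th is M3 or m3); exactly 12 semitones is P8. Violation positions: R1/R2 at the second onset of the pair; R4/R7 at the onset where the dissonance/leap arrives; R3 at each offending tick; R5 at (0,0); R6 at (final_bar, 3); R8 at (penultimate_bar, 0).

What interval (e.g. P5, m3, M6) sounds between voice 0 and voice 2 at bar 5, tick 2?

voice 0=G2 voice 2=F3 -> m7

m7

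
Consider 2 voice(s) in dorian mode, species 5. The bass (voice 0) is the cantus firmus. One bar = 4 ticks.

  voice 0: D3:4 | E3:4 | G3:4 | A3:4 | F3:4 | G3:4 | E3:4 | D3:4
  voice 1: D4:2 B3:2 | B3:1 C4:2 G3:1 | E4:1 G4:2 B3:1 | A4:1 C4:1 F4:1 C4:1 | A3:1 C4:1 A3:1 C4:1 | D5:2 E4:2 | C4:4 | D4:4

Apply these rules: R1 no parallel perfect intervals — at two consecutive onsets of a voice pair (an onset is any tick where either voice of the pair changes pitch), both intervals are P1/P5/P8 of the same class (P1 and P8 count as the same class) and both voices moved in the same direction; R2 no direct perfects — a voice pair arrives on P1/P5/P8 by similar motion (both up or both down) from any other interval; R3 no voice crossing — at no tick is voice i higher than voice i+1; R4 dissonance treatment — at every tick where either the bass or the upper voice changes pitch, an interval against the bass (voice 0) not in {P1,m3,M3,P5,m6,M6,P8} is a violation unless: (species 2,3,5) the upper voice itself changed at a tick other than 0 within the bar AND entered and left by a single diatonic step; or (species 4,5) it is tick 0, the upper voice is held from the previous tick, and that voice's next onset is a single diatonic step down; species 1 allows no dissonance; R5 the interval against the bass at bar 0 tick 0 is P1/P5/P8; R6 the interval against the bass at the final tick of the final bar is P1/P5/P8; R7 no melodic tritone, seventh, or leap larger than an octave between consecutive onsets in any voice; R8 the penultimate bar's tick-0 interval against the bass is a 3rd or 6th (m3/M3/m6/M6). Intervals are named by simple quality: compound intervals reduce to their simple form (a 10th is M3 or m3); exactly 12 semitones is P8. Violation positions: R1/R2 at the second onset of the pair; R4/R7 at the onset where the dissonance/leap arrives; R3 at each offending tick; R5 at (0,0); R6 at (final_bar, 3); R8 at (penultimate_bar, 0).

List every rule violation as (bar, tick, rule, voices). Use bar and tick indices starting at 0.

bar 0: v0=D3 v1=D4 downbeat P8
bar 1: v0=E3 v1=B3 downbeat P5
bar 2: v0=G3 v1=E4 downbeat M6
bar 3: v0=A3 v1=A4 downbeat P8
bar 4: v0=F3 v1=A3 downbeat M3
bar 5: v0=G3 v1=D5 downbeat P5
bar 6: v0=E3 v1=C4 downbeat m6
bar 7: v0=D3 v1=D4 downbeat P8
  -> R2 @ bar 3 tick 0 v(0, 1): G3/B3 M3 -> A3/A4 P8 similar
  -> R7 @ bar 3 tick 0 v(1,): B3->A4 leap 10st
  -> R1 @ bar 5 tick 0 v(0, 1): F3/C4 P5 -> G3/D5 P5 similar
  -> R7 @ bar 5 tick 0 v(1,): C4->D5 leap 14st
  -> R7 @ bar 5 tick 2 v(1,): D5->E4 leap 10st

(3, 0, R2, (0, 1))
(3, 0, R7, (1,))
(5, 0, R1, (0, 1))
(5, 0, R7, (1,))
(5, 2, R7, (1,))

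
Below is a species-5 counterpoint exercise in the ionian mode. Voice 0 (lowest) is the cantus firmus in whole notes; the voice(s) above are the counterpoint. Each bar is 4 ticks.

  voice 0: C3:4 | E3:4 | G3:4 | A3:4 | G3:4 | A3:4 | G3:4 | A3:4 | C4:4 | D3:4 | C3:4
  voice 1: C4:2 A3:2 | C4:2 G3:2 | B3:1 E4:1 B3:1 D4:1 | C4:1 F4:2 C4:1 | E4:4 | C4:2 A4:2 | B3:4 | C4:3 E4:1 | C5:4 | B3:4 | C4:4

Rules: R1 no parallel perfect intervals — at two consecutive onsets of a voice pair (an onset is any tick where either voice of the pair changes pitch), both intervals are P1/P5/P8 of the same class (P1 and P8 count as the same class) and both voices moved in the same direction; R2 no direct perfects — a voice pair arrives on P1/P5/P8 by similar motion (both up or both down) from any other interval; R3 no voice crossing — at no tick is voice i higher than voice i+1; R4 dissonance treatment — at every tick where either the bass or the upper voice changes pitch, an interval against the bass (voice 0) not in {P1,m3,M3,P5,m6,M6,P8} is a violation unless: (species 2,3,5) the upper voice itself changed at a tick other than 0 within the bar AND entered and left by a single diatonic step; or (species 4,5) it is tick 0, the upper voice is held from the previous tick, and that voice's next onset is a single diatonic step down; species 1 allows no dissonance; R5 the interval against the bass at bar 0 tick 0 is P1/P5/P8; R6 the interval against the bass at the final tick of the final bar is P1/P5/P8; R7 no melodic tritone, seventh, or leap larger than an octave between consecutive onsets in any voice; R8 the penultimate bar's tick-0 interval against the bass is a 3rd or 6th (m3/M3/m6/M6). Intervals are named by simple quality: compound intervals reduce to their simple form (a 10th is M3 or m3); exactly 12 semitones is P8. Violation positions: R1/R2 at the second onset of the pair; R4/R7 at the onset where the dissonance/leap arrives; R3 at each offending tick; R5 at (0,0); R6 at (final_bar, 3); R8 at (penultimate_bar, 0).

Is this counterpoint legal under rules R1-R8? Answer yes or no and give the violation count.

bar 0: v0=C3 v1=C4 (P8)
bar 1: v0=E3 v1=C4 (m6)
bar 2: v0=G3 v1=B3 (M3)
bar 3: v0=A3 v1=C4 (m3)
bar 4: v0=G3 v1=E4 (M6)
bar 5: v0=A3 v1=C4 (m3)
bar 6: v0=G3 v1=B3 (M3)
bar 7: v0=A3 v1=C4 (m3)
bar 8: v0=C4 v1=C5 (P8)
bar 9: v0=D3 v1=B3 (M6)
bar 10: v0=C3 v1=C4 (P8)
  R7 @ bar6.0: A4->B3 leap 10st
  R2 @ bar8.0: A3/E4 P5 -> C4/C5 P8 similar
  R7 @ bar9.0: C4->D3 leap 10st
  R7 @ bar9.0: C5->B3 leap 13st

No (4 violations)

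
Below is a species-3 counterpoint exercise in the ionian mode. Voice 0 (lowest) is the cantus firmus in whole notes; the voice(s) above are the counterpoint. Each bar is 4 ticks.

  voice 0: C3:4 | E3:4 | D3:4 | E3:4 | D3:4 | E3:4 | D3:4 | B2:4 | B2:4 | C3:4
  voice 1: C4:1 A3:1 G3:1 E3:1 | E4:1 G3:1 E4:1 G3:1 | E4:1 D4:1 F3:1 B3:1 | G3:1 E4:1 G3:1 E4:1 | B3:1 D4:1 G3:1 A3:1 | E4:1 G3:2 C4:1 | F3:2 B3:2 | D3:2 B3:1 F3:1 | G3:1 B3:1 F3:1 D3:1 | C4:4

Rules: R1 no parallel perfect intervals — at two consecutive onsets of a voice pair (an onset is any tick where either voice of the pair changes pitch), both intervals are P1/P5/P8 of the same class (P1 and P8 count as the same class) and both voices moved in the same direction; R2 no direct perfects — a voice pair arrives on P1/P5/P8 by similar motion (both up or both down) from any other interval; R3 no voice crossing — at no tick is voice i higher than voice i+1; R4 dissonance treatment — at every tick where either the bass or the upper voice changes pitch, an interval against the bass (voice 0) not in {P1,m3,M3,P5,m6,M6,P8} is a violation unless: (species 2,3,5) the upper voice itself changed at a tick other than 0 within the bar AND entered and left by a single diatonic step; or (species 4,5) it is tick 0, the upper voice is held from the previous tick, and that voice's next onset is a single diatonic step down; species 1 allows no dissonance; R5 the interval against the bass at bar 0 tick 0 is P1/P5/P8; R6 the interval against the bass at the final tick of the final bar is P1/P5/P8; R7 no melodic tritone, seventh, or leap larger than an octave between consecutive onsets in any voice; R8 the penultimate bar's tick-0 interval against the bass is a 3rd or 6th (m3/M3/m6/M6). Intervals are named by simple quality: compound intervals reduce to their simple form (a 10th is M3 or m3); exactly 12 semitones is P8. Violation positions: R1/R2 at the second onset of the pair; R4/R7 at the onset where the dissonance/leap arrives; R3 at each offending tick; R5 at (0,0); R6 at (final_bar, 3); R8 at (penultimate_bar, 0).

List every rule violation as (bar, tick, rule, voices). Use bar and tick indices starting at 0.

bar 0: v0=C3 v1=C4 downbeat P8
bar 1: v0=E3 v1=E4 downbeat P8
bar 2: v0=D3 v1=E4 downbeat M2
bar 3: v0=E3 v1=G3 downbeat m3
bar 4: v0=D3 v1=B3 downbeat M6
bar 5: v0=E3 v1=E4 downbeat P8
bar 6: v0=D3 v1=F3 downbeat m3
bar 7: v0=B2 v1=D3 downbeat m3
bar 8: v0=B2 v1=G3 downbeat m6
bar 9: v0=C3 v1=C4 downbeat P8
  -> R2 @ bar 1 tick 0 v(0, 1): C3/E3 M3 -> E3/E4 P8 similar
  -> R4 @ bar 2 tick 0 v(0, 1): D3/E4 M2 untreated
  -> R7 @ bar 2 tick 3 v(1,): F3->B3 leap 6st
  -> R4 @ bar 4 tick 2 v(0, 1): D3/G3 P4 untreated
  -> R2 @ bar 5 tick 0 v(0, 1): D3/A3 P5 -> E3/E4 P8 similar
  -> R7 @ bar 6 tick 2 v(1,): F3->B3 leap 6st
  -> R4 @ bar 7 tick 3 v(0, 1): B2/F3 TT untreated
  -> R7 @ bar 7 tick 3 v(1,): B3->F3 leap 6st
  -> R4 @ bar 8 tick 2 v(0, 1): B2/F3 TT untreated
  -> R7 @ bar 8 tick 2 v(1,): B3->F3 leap 6st
  -> R2 @ bar 9 tick 0 v(0, 1): B2/D3 m3 -> C3/C4 P8 similar
  -> R7 @ bar 9 tick 0 v(1,): D3->C4 leap 10st

(1, 0, R2, (0, 1))
(2, 0, R4, (0, 1))
(2, 3, R7, (1,))
(4, 2, R4, (0, 1))
(5, 0, R2, (0, 1))
(6, 2, R7, (1,))
(7, 3, R4, (0, 1))
(7, 3, R7, (1,))
(8, 2, R4, (0, 1))
(8, 2, R7, (1,))
(9, 0, R2, (0, 1))
(9, 0, R7, (1,))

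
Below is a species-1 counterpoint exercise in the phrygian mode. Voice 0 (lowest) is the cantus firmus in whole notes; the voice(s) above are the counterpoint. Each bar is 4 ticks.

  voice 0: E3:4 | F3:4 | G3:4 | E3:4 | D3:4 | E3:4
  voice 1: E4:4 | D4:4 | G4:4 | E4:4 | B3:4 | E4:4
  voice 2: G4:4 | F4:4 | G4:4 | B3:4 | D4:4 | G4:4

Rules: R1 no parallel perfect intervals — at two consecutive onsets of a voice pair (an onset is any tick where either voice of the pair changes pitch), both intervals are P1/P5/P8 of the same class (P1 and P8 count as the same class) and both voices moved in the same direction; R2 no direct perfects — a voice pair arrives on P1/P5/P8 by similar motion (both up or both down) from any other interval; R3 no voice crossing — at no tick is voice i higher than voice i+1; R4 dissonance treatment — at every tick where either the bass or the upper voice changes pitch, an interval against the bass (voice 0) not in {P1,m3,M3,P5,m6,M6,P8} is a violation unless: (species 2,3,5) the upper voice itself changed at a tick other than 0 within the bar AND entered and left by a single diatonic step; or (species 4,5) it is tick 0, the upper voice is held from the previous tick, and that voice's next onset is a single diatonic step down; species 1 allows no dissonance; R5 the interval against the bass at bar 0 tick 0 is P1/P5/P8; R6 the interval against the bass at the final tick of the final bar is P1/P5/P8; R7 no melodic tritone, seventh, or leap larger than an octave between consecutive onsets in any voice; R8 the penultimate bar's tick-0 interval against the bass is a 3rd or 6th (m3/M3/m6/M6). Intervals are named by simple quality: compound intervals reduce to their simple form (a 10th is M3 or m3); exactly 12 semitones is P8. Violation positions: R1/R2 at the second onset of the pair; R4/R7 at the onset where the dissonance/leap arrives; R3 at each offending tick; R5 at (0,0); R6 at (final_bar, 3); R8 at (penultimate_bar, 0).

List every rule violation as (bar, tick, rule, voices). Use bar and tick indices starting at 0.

bar 0: v0=E3 v1=E4 v2=G4 downbeat m3
bar 1: v0=F3 v1=D4 v2=F4 downbeat P8
bar 2: v0=G3 v1=G4 v2=G4 downbeat P8
bar 3: v0=E3 v1=E4 v2=B3 downbeat P5
bar 4: v0=D3 v1=B3 v2=D4 downbeat P8
bar 5: v0=E3 v1=E4 v2=G4 downbeat m3
  -> R5 @ bar 0 tick 0 v(0, 2): opens on m3
  -> R1 @ bar 2 tick 0 v(0, 2): F3/F4 P8 -> G3/G4 P8 similar
  -> R2 @ bar 2 tick 0 v(0, 1): F3/D4 M6 -> G3/G4 P8 similar
  -> R2 @ bar 2 tick 0 v(1, 2): D4/F4 m3 -> G4/G4 P1 similar
  -> R1 @ bar 3 tick 0 v(0, 1): G3/G4 P8 -> E3/E4 P8 similar
  -> R2 @ bar 3 tick 0 v(0, 2): G3/G4 P8 -> E3/B3 P5 similar
  -> R3 @ bar 3 tick 0 v(1, 2): E4 above B3
  -> R3 @ bar 3 tick 1 v(1, 2): E4 above B3
  -> R3 @ bar 3 tick 2 v(1, 2): E4 above B3
  -> R3 @ bar 3 tick 3 v(1, 2): E4 above B3
  -> R8 @ bar 4 tick 0 v(0, 2): penult P8 not 3rd/6th
  -> R2 @ bar 5 tick 0 v(0, 1): D3/B3 M6 -> E3/E4 P8 similar
  -> R6 @ bar 5 tick 3 v(0, 2): closes on m3

(0, 0, R5, (0, 2))
(2, 0, R1, (0, 2))
(2, 0, R2, (0, 1))
(2, 0, R2, (1, 2))
(3, 0, R1, (0, 1))
(3, 0, R2, (0, 2))
(3, 0, R3, (1, 2))
(3, 1, R3, (1, 2))
(3, 2, R3, (1, 2))
(3, 3, R3, (1, 2))
(4, 0, R8, (0, 2))
(5, 0, R2, (0, 1))
(5, 3, R6, (0, 2))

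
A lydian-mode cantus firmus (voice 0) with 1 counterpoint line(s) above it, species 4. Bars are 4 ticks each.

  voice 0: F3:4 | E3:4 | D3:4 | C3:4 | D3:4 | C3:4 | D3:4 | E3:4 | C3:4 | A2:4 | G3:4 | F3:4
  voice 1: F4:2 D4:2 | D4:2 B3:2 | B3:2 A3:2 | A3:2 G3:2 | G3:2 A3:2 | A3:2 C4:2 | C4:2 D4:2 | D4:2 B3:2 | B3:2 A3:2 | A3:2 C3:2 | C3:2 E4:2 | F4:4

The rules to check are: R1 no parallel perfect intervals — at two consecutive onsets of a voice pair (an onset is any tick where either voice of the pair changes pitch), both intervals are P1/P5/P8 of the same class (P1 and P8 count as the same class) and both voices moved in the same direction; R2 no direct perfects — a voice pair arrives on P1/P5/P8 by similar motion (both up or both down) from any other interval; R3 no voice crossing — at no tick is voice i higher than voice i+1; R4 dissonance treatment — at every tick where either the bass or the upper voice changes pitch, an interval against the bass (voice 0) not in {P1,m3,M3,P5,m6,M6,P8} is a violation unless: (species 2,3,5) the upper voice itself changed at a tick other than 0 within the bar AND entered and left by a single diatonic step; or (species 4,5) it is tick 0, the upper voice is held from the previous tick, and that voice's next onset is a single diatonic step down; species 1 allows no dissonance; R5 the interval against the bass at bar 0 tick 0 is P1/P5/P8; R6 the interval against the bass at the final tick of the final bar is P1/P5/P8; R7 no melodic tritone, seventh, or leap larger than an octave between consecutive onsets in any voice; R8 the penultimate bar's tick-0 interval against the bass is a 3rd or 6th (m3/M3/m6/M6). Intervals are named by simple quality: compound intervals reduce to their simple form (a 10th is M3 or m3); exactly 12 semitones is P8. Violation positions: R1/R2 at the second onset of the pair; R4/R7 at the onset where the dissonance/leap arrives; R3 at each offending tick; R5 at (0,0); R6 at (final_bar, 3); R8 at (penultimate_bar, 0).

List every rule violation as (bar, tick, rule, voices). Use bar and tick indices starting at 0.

(1, 0, R4, (0, 1))
(4, 0, R4, (0, 1))
(6, 0, R4, (0, 1))
(7, 0, R4, (0, 1))
(10, 0, R3, (0, 1))
(10, 0, R7, (0,))
(10, 0, R8, (0, 1))
(10, 1, R3, (0, 1))
(10, 2, R7, (1,))

bar 0: v0=F3 v1=F4 downbeat P8
bar 1: v0=E3 v1=D4 downbeat m7
bar 2: v0=D3 v1=B3 downbeat M6
bar 3: v0=C3 v1=A3 downbeat M6
bar 4: v0=D3 v1=G3 downbeat P4
bar 5: v0=C3 v1=A3 downbeat M6
bar 6: v0=D3 v1=C4 downbeat m7
bar 7: v0=E3 v1=D4 downbeat m7
bar 8: v0=C3 v1=B3 downbeat M7
bar 9: v0=A2 v1=A3 downbeat P8
bar 10: v0=G3 v1=C3 downbeat P5
bar 11: v0=F3 v1=F4 downbeat P8
  -> R4 @ bar 1 tick 0 v(0, 1): E3/D4 m7 untreated
  -> R4 @ bar 4 tick 0 v(0, 1): D3/G3 P4 untreated
  -> R4 @ bar 6 tick 0 v(0, 1): D3/C4 m7 untreated
  -> R4 @ bar 7 tick 0 v(0, 1): E3/D4 m7 untreated
  -> R3 @ bar 10 tick 0 v(0, 1): G3 above C3
  -> R7 @ bar 10 tick 0 v(0,): A2->G3 leap 10st
  -> R8 @ bar 10 tick 0 v(0, 1): penult P5 not 3rd/6th
  -> R3 @ bar 10 tick 1 v(0, 1): G3 above C3
  -> R7 @ bar 10 tick 2 v(1,): C3->E4 leap 16st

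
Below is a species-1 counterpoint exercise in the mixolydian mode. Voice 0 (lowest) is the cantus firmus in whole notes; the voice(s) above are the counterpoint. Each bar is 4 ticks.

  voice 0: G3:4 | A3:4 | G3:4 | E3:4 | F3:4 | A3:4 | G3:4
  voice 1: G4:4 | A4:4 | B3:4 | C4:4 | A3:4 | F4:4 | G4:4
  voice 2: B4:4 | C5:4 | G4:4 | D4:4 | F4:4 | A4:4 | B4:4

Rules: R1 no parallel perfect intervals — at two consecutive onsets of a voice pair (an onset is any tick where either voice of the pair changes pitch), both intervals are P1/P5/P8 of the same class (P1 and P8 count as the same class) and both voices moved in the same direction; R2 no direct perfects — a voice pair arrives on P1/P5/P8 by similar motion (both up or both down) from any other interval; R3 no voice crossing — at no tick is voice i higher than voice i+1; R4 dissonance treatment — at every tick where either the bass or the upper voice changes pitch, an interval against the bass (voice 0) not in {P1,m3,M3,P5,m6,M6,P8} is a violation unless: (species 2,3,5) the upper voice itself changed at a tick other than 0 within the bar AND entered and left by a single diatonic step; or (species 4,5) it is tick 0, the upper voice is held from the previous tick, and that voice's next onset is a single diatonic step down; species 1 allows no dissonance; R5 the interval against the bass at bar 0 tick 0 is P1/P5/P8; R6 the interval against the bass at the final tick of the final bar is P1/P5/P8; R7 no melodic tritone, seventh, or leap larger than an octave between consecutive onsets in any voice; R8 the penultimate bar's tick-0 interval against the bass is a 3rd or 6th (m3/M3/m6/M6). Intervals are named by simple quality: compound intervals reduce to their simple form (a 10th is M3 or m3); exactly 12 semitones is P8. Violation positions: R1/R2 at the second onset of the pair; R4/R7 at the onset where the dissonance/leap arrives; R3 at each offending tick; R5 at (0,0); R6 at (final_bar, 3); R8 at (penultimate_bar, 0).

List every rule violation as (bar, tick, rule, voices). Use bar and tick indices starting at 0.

(0, 0, R5, (0, 2))
(1, 0, R1, (0, 1))
(2, 0, R2, (0, 2))
(2, 0, R7, (1,))
(3, 0, R4, (0, 2))
(4, 0, R2, (0, 2))
(5, 0, R1, (0, 2))
(5, 0, R8, (0, 2))
(6, 3, R6, (0, 2))

bar 0: v0=G3 v1=G4 v2=B4 downbeat M3
bar 1: v0=A3 v1=A4 v2=C5 downbeat m3
bar 2: v0=G3 v1=B3 v2=G4 downbeat P8
bar 3: v0=E3 v1=C4 v2=D4 downbeat m7
bar 4: v0=F3 v1=A3 v2=F4 downbeat P8
bar 5: v0=A3 v1=F4 v2=A4 downbeat P8
bar 6: v0=G3 v1=G4 v2=B4 downbeat M3
  -> R5 @ bar 0 tick 0 v(0, 2): opens on M3
  -> R1 @ bar 1 tick 0 v(0, 1): G3/G4 P8 -> A3/A4 P8 similar
  -> R2 @ bar 2 tick 0 v(0, 2): A3/C5 m3 -> G3/G4 P8 similar
  -> R7 @ bar 2 tick 0 v(1,): A4->B3 leap 10st
  -> R4 @ bar 3 tick 0 v(0, 2): E3/D4 m7 untreated
  -> R2 @ bar 4 tick 0 v(0, 2): E3/D4 m7 -> F3/F4 P8 similar
  -> R1 @ bar 5 tick 0 v(0, 2): F3/F4 P8 -> A3/A4 P8 similar
  -> R8 @ bar 5 tick 0 v(0, 2): penult P8 not 3rd/6th
  -> R6 @ bar 6 tick 3 v(0, 2): closes on M3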